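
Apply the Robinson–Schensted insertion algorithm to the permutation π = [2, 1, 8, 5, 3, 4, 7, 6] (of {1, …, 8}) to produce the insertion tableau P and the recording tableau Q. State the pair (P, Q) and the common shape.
P = [1, 3, 4, 6] / [2, 5, 7] / [8];  Q = [1, 3, 6, 7] / [2, 4, 8] / [5];  common shape = (4, 3, 1)

Row-insert the values π_1, π_2, … into P one at a time, bumping the leftmost entry strictly greater than the inserted value down to the next row. The recording tableau Q records, in position (i, j), the step at which that cell was added to P.
  Insert 2 (step 1): P = [2];  Q = [1]
  Insert 1 (step 2): P = [1] / [2];  Q = [1] / [2]
  Insert 8 (step 3): P = [1, 8] / [2];  Q = [1, 3] / [2]
  Insert 5 (step 4): P = [1, 5] / [2, 8];  Q = [1, 3] / [2, 4]
  Insert 3 (step 5): P = [1, 3] / [2, 5] / [8];  Q = [1, 3] / [2, 4] / [5]
  Insert 4 (step 6): P = [1, 3, 4] / [2, 5] / [8];  Q = [1, 3, 6] / [2, 4] / [5]
  Insert 7 (step 7): P = [1, 3, 4, 7] / [2, 5] / [8];  Q = [1, 3, 6, 7] / [2, 4] / [5]
  Insert 6 (step 8): P = [1, 3, 4, 6] / [2, 5, 7] / [8];  Q = [1, 3, 6, 7] / [2, 4, 8] / [5]
Final shape: (4, 3, 1).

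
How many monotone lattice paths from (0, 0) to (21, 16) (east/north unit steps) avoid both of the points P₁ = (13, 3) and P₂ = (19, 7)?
Number of paths = 12732109270

Inclusion–exclusion. Total paths: C(37, 21) = 12875774670. Through P₁: C(16, 13)·C(21, 8) = 113954400. Through P₂: C(26, 19)·C(11, 2) = 36179000. Since P₁ is strictly southwest of P₂, a monotone path through both must visit P₁ then P₂; paths through both = C(16, 13)·C(10, 6)·C(11, 2) = 6468000. Avoid both = 12875774670 − 113954400 − 36179000 + 6468000 = 12732109270.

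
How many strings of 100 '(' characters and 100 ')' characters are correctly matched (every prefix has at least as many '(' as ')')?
C_100 = 896519947090131496687170070074100632420837521538745909320

These balanced parentheses are counted by the Catalan number C_n = (1/(n + 1)) · C(2n, n). For n = 100: C_100 = (1/101) · C(200, 100) = 90548514656103281165404177077484163874504589675413336841320/101 = 896519947090131496687170070074100632420837521538745909320.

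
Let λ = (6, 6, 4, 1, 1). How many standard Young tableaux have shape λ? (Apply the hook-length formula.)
# SYT of shape (6, 6, 4, 1, 1) = 3267264

Hook-length formula: f^λ = n! / Π hook(c), product over all cells c of the Young diagram. For λ = (6, 6, 4, 1, 1), n = 18 boxes. Hook lengths by row (left-to-right, top-to-bottom): [10, 7, 6, 5, 3, 2]; [9, 6, 5, 4, 2, 1]; [6, 3, 2, 1]; [2]; [1]. Product of hooks = 1959552000. So f^λ = 18! / 1959552000 = 6402373705728000 / 1959552000 = 3267264.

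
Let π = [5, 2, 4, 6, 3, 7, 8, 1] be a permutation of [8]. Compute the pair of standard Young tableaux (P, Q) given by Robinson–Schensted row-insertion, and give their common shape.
P = [1, 3, 6, 7, 8] / [2] / [4] / [5];  Q = [1, 3, 4, 6, 7] / [2] / [5] / [8];  common shape = (5, 1, 1, 1)

Row-insert the values π_1, π_2, … into P one at a time, bumping the leftmost entry strictly greater than the inserted value down to the next row. The recording tableau Q records, in position (i, j), the step at which that cell was added to P.
  Insert 5 (step 1): P = [5];  Q = [1]
  Insert 2 (step 2): P = [2] / [5];  Q = [1] / [2]
  Insert 4 (step 3): P = [2, 4] / [5];  Q = [1, 3] / [2]
  Insert 6 (step 4): P = [2, 4, 6] / [5];  Q = [1, 3, 4] / [2]
  Insert 3 (step 5): P = [2, 3, 6] / [4] / [5];  Q = [1, 3, 4] / [2] / [5]
  Insert 7 (step 6): P = [2, 3, 6, 7] / [4] / [5];  Q = [1, 3, 4, 6] / [2] / [5]
  Insert 8 (step 7): P = [2, 3, 6, 7, 8] / [4] / [5];  Q = [1, 3, 4, 6, 7] / [2] / [5]
  Insert 1 (step 8): P = [1, 3, 6, 7, 8] / [2] / [4] / [5];  Q = [1, 3, 4, 6, 7] / [2] / [5] / [8]
Final shape: (5, 1, 1, 1).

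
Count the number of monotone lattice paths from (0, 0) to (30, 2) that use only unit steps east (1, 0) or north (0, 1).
Number of paths = 496

A monotone lattice path from (0, 0) to (30, 2) consists of 30 east steps and 2 north steps in some order, so it is determined by which 30 of the 32 steps are east. The count is C(32, 30) = 496.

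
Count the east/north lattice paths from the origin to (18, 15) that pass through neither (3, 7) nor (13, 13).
Number of paths = 780088200

Inclusion–exclusion. Total paths: C(33, 18) = 1037158320. Through P₁: C(10, 3)·C(23, 15) = 58837680. Through P₂: C(26, 13)·C(7, 5) = 218412600. Since P₁ is strictly southwest of P₂, a monotone path through both must visit P₁ then P₂; paths through both = C(10, 3)·C(16, 10)·C(7, 5) = 20180160. Avoid both = 1037158320 − 58837680 − 218412600 + 20180160 = 780088200.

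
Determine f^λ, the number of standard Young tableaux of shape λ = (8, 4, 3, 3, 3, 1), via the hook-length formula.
# SYT of shape (8, 4, 3, 3, 3, 1) = 1316173320

Hook-length formula: f^λ = n! / Π hook(c), product over all cells c of the Young diagram. For λ = (8, 4, 3, 3, 3, 1), n = 22 boxes. Hook lengths by row (left-to-right, top-to-bottom): [13, 11, 10, 6, 4, 3, 2, 1]; [8, 6, 5, 1]; [6, 4, 3]; [5, 3, 2]; [4, 2, 1]; [1]. Product of hooks = 853991424000. So f^λ = 22! / 853991424000 = 1124000727777607680000 / 853991424000 = 1316173320.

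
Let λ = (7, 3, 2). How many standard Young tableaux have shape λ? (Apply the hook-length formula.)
# SYT of shape (7, 3, 2) = 1925

Hook-length formula: f^λ = n! / Π hook(c), product over all cells c of the Young diagram. For λ = (7, 3, 2), n = 12 boxes. Hook lengths by row (left-to-right, top-to-bottom): [9, 8, 6, 4, 3, 2, 1]; [4, 3, 1]; [2, 1]. Product of hooks = 248832. So f^λ = 12! / 248832 = 479001600 / 248832 = 1925.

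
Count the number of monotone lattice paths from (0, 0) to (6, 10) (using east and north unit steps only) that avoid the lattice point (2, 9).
Number of paths = 7733

Total paths from (0, 0) to (6, 10): C(16, 6) = 8008. Paths through (2, 9): (paths (0, 0) → (2, 9)) × (paths (2, 9) → (6, 10)) = C(11, 2) · C(5, 4) = 55 · 5 = 275. Avoidance count = 8008 − 275 = 7733.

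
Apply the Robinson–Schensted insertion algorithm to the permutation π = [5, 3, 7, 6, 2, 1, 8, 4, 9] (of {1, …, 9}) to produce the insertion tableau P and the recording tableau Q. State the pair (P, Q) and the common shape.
P = [1, 4, 8, 9] / [2, 6] / [3, 7] / [5];  Q = [1, 3, 7, 9] / [2, 4] / [5, 8] / [6];  common shape = (4, 2, 2, 1)

Row-insert the values π_1, π_2, … into P one at a time, bumping the leftmost entry strictly greater than the inserted value down to the next row. The recording tableau Q records, in position (i, j), the step at which that cell was added to P.
  Insert 5 (step 1): P = [5];  Q = [1]
  Insert 3 (step 2): P = [3] / [5];  Q = [1] / [2]
  Insert 7 (step 3): P = [3, 7] / [5];  Q = [1, 3] / [2]
  Insert 6 (step 4): P = [3, 6] / [5, 7];  Q = [1, 3] / [2, 4]
  Insert 2 (step 5): P = [2, 6] / [3, 7] / [5];  Q = [1, 3] / [2, 4] / [5]
  Insert 1 (step 6): P = [1, 6] / [2, 7] / [3] / [5];  Q = [1, 3] / [2, 4] / [5] / [6]
  Insert 8 (step 7): P = [1, 6, 8] / [2, 7] / [3] / [5];  Q = [1, 3, 7] / [2, 4] / [5] / [6]
  Insert 4 (step 8): P = [1, 4, 8] / [2, 6] / [3, 7] / [5];  Q = [1, 3, 7] / [2, 4] / [5, 8] / [6]
  Insert 9 (step 9): P = [1, 4, 8, 9] / [2, 6] / [3, 7] / [5];  Q = [1, 3, 7, 9] / [2, 4] / [5, 8] / [6]
Final shape: (4, 2, 2, 1).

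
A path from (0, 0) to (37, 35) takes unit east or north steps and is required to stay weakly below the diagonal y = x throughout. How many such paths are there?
Number of paths = 33991005938761288872

By the reflection principle (André's argument), the number of monotone paths to (37, 35) with n ≤ m that never go above y = x is C(72, 37) − C(72, 38) = 430552741890976325712 − 396561735952215036840 = 33991005938761288872.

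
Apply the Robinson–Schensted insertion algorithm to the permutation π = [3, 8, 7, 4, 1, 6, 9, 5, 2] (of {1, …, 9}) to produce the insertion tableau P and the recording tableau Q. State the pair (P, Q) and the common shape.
P = [1, 2, 5, 9] / [3, 4] / [6] / [7] / [8];  Q = [1, 2, 6, 7] / [3, 8] / [4] / [5] / [9];  common shape = (4, 2, 1, 1, 1)

Row-insert the values π_1, π_2, … into P one at a time, bumping the leftmost entry strictly greater than the inserted value down to the next row. The recording tableau Q records, in position (i, j), the step at which that cell was added to P.
  Insert 3 (step 1): P = [3];  Q = [1]
  Insert 8 (step 2): P = [3, 8];  Q = [1, 2]
  Insert 7 (step 3): P = [3, 7] / [8];  Q = [1, 2] / [3]
  Insert 4 (step 4): P = [3, 4] / [7] / [8];  Q = [1, 2] / [3] / [4]
  Insert 1 (step 5): P = [1, 4] / [3] / [7] / [8];  Q = [1, 2] / [3] / [4] / [5]
  Insert 6 (step 6): P = [1, 4, 6] / [3] / [7] / [8];  Q = [1, 2, 6] / [3] / [4] / [5]
  Insert 9 (step 7): P = [1, 4, 6, 9] / [3] / [7] / [8];  Q = [1, 2, 6, 7] / [3] / [4] / [5]
  Insert 5 (step 8): P = [1, 4, 5, 9] / [3, 6] / [7] / [8];  Q = [1, 2, 6, 7] / [3, 8] / [4] / [5]
  Insert 2 (step 9): P = [1, 2, 5, 9] / [3, 4] / [6] / [7] / [8];  Q = [1, 2, 6, 7] / [3, 8] / [4] / [5] / [9]
Final shape: (4, 2, 1, 1, 1).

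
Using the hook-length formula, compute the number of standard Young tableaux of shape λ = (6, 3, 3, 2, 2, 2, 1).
# SYT of shape (6, 3, 3, 2, 2, 2, 1) = 23279256

Hook-length formula: f^λ = n! / Π hook(c), product over all cells c of the Young diagram. For λ = (6, 3, 3, 2, 2, 2, 1), n = 19 boxes. Hook lengths by row (left-to-right, top-to-bottom): [12, 10, 6, 3, 2, 1]; [8, 6, 2]; [7, 5, 1]; [5, 3]; [4, 2]; [3, 1]; [1]. Product of hooks = 5225472000. So f^λ = 19! / 5225472000 = 121645100408832000 / 5225472000 = 23279256.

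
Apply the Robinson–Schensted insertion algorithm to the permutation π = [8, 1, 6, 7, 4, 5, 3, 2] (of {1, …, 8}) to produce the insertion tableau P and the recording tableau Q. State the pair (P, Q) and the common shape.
P = [1, 2, 5] / [3, 7] / [4] / [6] / [8];  Q = [1, 3, 4] / [2, 6] / [5] / [7] / [8];  common shape = (3, 2, 1, 1, 1)

Row-insert the values π_1, π_2, … into P one at a time, bumping the leftmost entry strictly greater than the inserted value down to the next row. The recording tableau Q records, in position (i, j), the step at which that cell was added to P.
  Insert 8 (step 1): P = [8];  Q = [1]
  Insert 1 (step 2): P = [1] / [8];  Q = [1] / [2]
  Insert 6 (step 3): P = [1, 6] / [8];  Q = [1, 3] / [2]
  Insert 7 (step 4): P = [1, 6, 7] / [8];  Q = [1, 3, 4] / [2]
  Insert 4 (step 5): P = [1, 4, 7] / [6] / [8];  Q = [1, 3, 4] / [2] / [5]
  Insert 5 (step 6): P = [1, 4, 5] / [6, 7] / [8];  Q = [1, 3, 4] / [2, 6] / [5]
  Insert 3 (step 7): P = [1, 3, 5] / [4, 7] / [6] / [8];  Q = [1, 3, 4] / [2, 6] / [5] / [7]
  Insert 2 (step 8): P = [1, 2, 5] / [3, 7] / [4] / [6] / [8];  Q = [1, 3, 4] / [2, 6] / [5] / [7] / [8]
Final shape: (3, 2, 1, 1, 1).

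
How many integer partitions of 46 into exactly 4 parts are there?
p(46, 4 parts) = 720

Partitions of n into exactly k parts are in bijection with partitions of n − k into at most k parts (subtract 1 from each part). So p(46, exactly 4) = p(42, parts ≤ 4). Computing via the recurrence p(m, j) = p(m, j−1) + p(m−j, j) gives 720.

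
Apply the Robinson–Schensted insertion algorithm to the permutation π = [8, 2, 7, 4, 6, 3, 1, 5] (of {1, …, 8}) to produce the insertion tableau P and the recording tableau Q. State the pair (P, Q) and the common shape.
P = [1, 3, 5] / [2, 6] / [4] / [7] / [8];  Q = [1, 3, 5] / [2, 8] / [4] / [6] / [7];  common shape = (3, 2, 1, 1, 1)

Row-insert the values π_1, π_2, … into P one at a time, bumping the leftmost entry strictly greater than the inserted value down to the next row. The recording tableau Q records, in position (i, j), the step at which that cell was added to P.
  Insert 8 (step 1): P = [8];  Q = [1]
  Insert 2 (step 2): P = [2] / [8];  Q = [1] / [2]
  Insert 7 (step 3): P = [2, 7] / [8];  Q = [1, 3] / [2]
  Insert 4 (step 4): P = [2, 4] / [7] / [8];  Q = [1, 3] / [2] / [4]
  Insert 6 (step 5): P = [2, 4, 6] / [7] / [8];  Q = [1, 3, 5] / [2] / [4]
  Insert 3 (step 6): P = [2, 3, 6] / [4] / [7] / [8];  Q = [1, 3, 5] / [2] / [4] / [6]
  Insert 1 (step 7): P = [1, 3, 6] / [2] / [4] / [7] / [8];  Q = [1, 3, 5] / [2] / [4] / [6] / [7]
  Insert 5 (step 8): P = [1, 3, 5] / [2, 6] / [4] / [7] / [8];  Q = [1, 3, 5] / [2, 8] / [4] / [6] / [7]
Final shape: (3, 2, 1, 1, 1).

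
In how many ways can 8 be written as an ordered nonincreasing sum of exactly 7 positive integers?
p(8, 7 parts) = 1

Partitions of n into exactly k parts ↔ partitions of n − k into at most k parts (subtract 1 from each part). For n = 8, k = 7, the partitions are: 2+1+1+1+1+1+1. Count = 1.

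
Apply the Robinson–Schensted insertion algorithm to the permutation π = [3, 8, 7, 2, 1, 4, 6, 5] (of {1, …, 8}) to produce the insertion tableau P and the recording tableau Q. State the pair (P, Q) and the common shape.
P = [1, 4, 5] / [2, 6] / [3, 7] / [8];  Q = [1, 2, 7] / [3, 6] / [4, 8] / [5];  common shape = (3, 2, 2, 1)

Row-insert the values π_1, π_2, … into P one at a time, bumping the leftmost entry strictly greater than the inserted value down to the next row. The recording tableau Q records, in position (i, j), the step at which that cell was added to P.
  Insert 3 (step 1): P = [3];  Q = [1]
  Insert 8 (step 2): P = [3, 8];  Q = [1, 2]
  Insert 7 (step 3): P = [3, 7] / [8];  Q = [1, 2] / [3]
  Insert 2 (step 4): P = [2, 7] / [3] / [8];  Q = [1, 2] / [3] / [4]
  Insert 1 (step 5): P = [1, 7] / [2] / [3] / [8];  Q = [1, 2] / [3] / [4] / [5]
  Insert 4 (step 6): P = [1, 4] / [2, 7] / [3] / [8];  Q = [1, 2] / [3, 6] / [4] / [5]
  Insert 6 (step 7): P = [1, 4, 6] / [2, 7] / [3] / [8];  Q = [1, 2, 7] / [3, 6] / [4] / [5]
  Insert 5 (step 8): P = [1, 4, 5] / [2, 6] / [3, 7] / [8];  Q = [1, 2, 7] / [3, 6] / [4, 8] / [5]
Final shape: (3, 2, 2, 1).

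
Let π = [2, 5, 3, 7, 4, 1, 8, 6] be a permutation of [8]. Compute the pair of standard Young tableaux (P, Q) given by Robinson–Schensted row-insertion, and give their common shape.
P = [1, 3, 4, 6] / [2, 7, 8] / [5];  Q = [1, 2, 4, 7] / [3, 5, 8] / [6];  common shape = (4, 3, 1)

Row-insert the values π_1, π_2, … into P one at a time, bumping the leftmost entry strictly greater than the inserted value down to the next row. The recording tableau Q records, in position (i, j), the step at which that cell was added to P.
  Insert 2 (step 1): P = [2];  Q = [1]
  Insert 5 (step 2): P = [2, 5];  Q = [1, 2]
  Insert 3 (step 3): P = [2, 3] / [5];  Q = [1, 2] / [3]
  Insert 7 (step 4): P = [2, 3, 7] / [5];  Q = [1, 2, 4] / [3]
  Insert 4 (step 5): P = [2, 3, 4] / [5, 7];  Q = [1, 2, 4] / [3, 5]
  Insert 1 (step 6): P = [1, 3, 4] / [2, 7] / [5];  Q = [1, 2, 4] / [3, 5] / [6]
  Insert 8 (step 7): P = [1, 3, 4, 8] / [2, 7] / [5];  Q = [1, 2, 4, 7] / [3, 5] / [6]
  Insert 6 (step 8): P = [1, 3, 4, 6] / [2, 7, 8] / [5];  Q = [1, 2, 4, 7] / [3, 5, 8] / [6]
Final shape: (4, 3, 1).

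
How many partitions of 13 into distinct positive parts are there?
q(13) = 18

List partitions of 13 into distinct parts: 13, 12+1, 11+2, 10+3, 10+2+1, 9+4, 9+3+1, 8+5, 8+4+1, 8+3+2, 7+6, 7+5+1, 7+4+2, 7+3+2+1, 6+5+2, 6+4+3, 6+4+2+1, 5+4+3+1. There are q(13) = 18. (Euler: this equals the number of odd-part partitions of 13.)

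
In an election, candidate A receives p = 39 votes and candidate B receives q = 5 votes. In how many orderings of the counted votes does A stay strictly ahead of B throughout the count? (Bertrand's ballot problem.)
Strict-lead orderings = 839188

Total orderings of the 44 votes with 39 for A: C(44, 39) = 1086008. By the Bertrand ballot formula (Cycle Lemma / reflection principle), the number of orderings in which A is strictly ahead of B throughout is (p − q)/(p + q) · C(p + q, p) = (39 − 5)/(39 + 5) · 1086008 = 839188.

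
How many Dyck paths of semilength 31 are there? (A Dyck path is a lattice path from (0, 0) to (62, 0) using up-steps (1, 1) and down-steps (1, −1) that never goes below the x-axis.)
C_31 = 14544636039226909

These Dyck paths are counted by the Catalan number C_n = (1/(n + 1)) · C(2n, n). For n = 31: C_31 = (1/32) · C(62, 31) = 465428353255261088/32 = 14544636039226909.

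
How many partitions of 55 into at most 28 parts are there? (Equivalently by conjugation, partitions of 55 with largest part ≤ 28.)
p(55, parts ≤ 28) = 439544

Use the recurrence p(n, m) = p(n, m−1) + p(n−m, m): either the largest part is < m (count p(n, m−1)) or the largest part is exactly m (remove one copy of m, count p(n−m, m)). With p(0, ·) = 1 this gives p(55, parts ≤ 28) = 439544. (By conjugating Young diagrams, this also counts partitions of 55 into at most 28 parts.)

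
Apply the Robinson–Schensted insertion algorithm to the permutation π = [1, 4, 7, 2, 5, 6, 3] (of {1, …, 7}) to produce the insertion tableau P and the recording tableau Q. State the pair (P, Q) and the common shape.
P = [1, 2, 3, 6] / [4, 5] / [7];  Q = [1, 2, 3, 6] / [4, 5] / [7];  common shape = (4, 2, 1)

Row-insert the values π_1, π_2, … into P one at a time, bumping the leftmost entry strictly greater than the inserted value down to the next row. The recording tableau Q records, in position (i, j), the step at which that cell was added to P.
  Insert 1 (step 1): P = [1];  Q = [1]
  Insert 4 (step 2): P = [1, 4];  Q = [1, 2]
  Insert 7 (step 3): P = [1, 4, 7];  Q = [1, 2, 3]
  Insert 2 (step 4): P = [1, 2, 7] / [4];  Q = [1, 2, 3] / [4]
  Insert 5 (step 5): P = [1, 2, 5] / [4, 7];  Q = [1, 2, 3] / [4, 5]
  Insert 6 (step 6): P = [1, 2, 5, 6] / [4, 7];  Q = [1, 2, 3, 6] / [4, 5]
  Insert 3 (step 7): P = [1, 2, 3, 6] / [4, 5] / [7];  Q = [1, 2, 3, 6] / [4, 5] / [7]
Final shape: (4, 2, 1).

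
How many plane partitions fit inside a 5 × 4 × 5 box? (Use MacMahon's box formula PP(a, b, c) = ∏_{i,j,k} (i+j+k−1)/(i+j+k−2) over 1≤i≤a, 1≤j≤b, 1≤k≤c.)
PP(5, 4, 5) = 16818516

Evaluate the triple product over i = 1..5, j = 1..4, k = 1..5. The factors are (2/1) · (3/2) · (4/3) · (5/4) · (6/5) · (3/2) · (4/3) · (5/4) · … (100 factors total). The numerators and denominators telescope so the product is an integer; carrying out the multiplication exactly gives PP(5, 4, 5) = 16818516.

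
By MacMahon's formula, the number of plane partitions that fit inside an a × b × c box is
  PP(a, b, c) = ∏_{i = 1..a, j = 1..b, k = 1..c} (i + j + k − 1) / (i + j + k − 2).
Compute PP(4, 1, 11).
PP(4, 1, 11) = 1365

Evaluate the triple product over i = 1..4, j = 1..1, k = 1..11. The factors are (2/1) · (3/2) · (4/3) · (5/4) · (6/5) · (7/6) · (8/7) · (9/8) · … (44 factors total). The numerators and denominators telescope so the product is an integer; carrying out the multiplication exactly gives PP(4, 1, 11) = 1365.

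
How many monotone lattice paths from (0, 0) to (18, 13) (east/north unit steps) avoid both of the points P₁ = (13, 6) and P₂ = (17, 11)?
Number of paths = 130597887

Inclusion–exclusion. Total paths: C(31, 18) = 206253075. Through P₁: C(19, 13)·C(12, 5) = 21488544. Through P₂: C(28, 17)·C(3, 1) = 64422540. Since P₁ is strictly southwest of P₂, a monotone path through both must visit P₁ then P₂; paths through both = C(19, 13)·C(9, 4)·C(3, 1) = 10255896. Avoid both = 206253075 − 21488544 − 64422540 + 10255896 = 130597887.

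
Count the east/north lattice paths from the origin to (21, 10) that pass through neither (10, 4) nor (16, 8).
Number of paths = 20933308

Inclusion–exclusion. Total paths: C(31, 21) = 44352165. Through P₁: C(14, 10)·C(17, 11) = 12388376. Through P₂: C(24, 16)·C(7, 5) = 15444891. Since P₁ is strictly southwest of P₂, a monotone path through both must visit P₁ then P₂; paths through both = C(14, 10)·C(10, 6)·C(7, 5) = 4414410. Avoid both = 44352165 − 12388376 − 15444891 + 4414410 = 20933308.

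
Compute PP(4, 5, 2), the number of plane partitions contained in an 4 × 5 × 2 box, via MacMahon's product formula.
PP(4, 5, 2) = 5292

Evaluate the triple product over i = 1..4, j = 1..5, k = 1..2. The factors are (2/1) · (3/2) · (3/2) · (4/3) · (4/3) · (5/4) · (5/4) · (6/5) · … (40 factors total). The numerators and denominators telescope so the product is an integer; carrying out the multiplication exactly gives PP(4, 5, 2) = 5292.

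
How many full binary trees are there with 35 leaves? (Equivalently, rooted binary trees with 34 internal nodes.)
C_34 = 812944042149730764

These full binary trees are counted by the Catalan number C_n = (1/(n + 1)) · C(2n, n). For n = 34: C_34 = (1/35) · C(68, 34) = 28453041475240576740/35 = 812944042149730764.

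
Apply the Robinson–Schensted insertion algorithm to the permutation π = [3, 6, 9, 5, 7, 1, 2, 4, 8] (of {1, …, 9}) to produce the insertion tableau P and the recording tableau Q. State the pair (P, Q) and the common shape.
P = [1, 2, 4, 8] / [3, 5, 7] / [6, 9];  Q = [1, 2, 3, 9] / [4, 5, 8] / [6, 7];  common shape = (4, 3, 2)

Row-insert the values π_1, π_2, … into P one at a time, bumping the leftmost entry strictly greater than the inserted value down to the next row. The recording tableau Q records, in position (i, j), the step at which that cell was added to P.
  Insert 3 (step 1): P = [3];  Q = [1]
  Insert 6 (step 2): P = [3, 6];  Q = [1, 2]
  Insert 9 (step 3): P = [3, 6, 9];  Q = [1, 2, 3]
  Insert 5 (step 4): P = [3, 5, 9] / [6];  Q = [1, 2, 3] / [4]
  Insert 7 (step 5): P = [3, 5, 7] / [6, 9];  Q = [1, 2, 3] / [4, 5]
  Insert 1 (step 6): P = [1, 5, 7] / [3, 9] / [6];  Q = [1, 2, 3] / [4, 5] / [6]
  Insert 2 (step 7): P = [1, 2, 7] / [3, 5] / [6, 9];  Q = [1, 2, 3] / [4, 5] / [6, 7]
  Insert 4 (step 8): P = [1, 2, 4] / [3, 5, 7] / [6, 9];  Q = [1, 2, 3] / [4, 5, 8] / [6, 7]
  Insert 8 (step 9): P = [1, 2, 4, 8] / [3, 5, 7] / [6, 9];  Q = [1, 2, 3, 9] / [4, 5, 8] / [6, 7]
Final shape: (4, 3, 2).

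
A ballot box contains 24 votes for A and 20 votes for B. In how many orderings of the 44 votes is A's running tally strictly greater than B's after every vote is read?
Strict-lead orderings = 160094486370

Total orderings of the 44 votes with 24 for A: C(44, 24) = 1761039350070. By the Bertrand ballot formula (Cycle Lemma / reflection principle), the number of orderings in which A is strictly ahead of B throughout is (p − q)/(p + q) · C(p + q, p) = (24 − 20)/(24 + 20) · 1761039350070 = 160094486370.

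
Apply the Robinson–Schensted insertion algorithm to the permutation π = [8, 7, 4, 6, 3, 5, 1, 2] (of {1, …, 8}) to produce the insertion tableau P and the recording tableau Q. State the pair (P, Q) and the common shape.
P = [1, 2] / [3, 5] / [4, 6] / [7] / [8];  Q = [1, 4] / [2, 6] / [3, 8] / [5] / [7];  common shape = (2, 2, 2, 1, 1)

Row-insert the values π_1, π_2, … into P one at a time, bumping the leftmost entry strictly greater than the inserted value down to the next row. The recording tableau Q records, in position (i, j), the step at which that cell was added to P.
  Insert 8 (step 1): P = [8];  Q = [1]
  Insert 7 (step 2): P = [7] / [8];  Q = [1] / [2]
  Insert 4 (step 3): P = [4] / [7] / [8];  Q = [1] / [2] / [3]
  Insert 6 (step 4): P = [4, 6] / [7] / [8];  Q = [1, 4] / [2] / [3]
  Insert 3 (step 5): P = [3, 6] / [4] / [7] / [8];  Q = [1, 4] / [2] / [3] / [5]
  Insert 5 (step 6): P = [3, 5] / [4, 6] / [7] / [8];  Q = [1, 4] / [2, 6] / [3] / [5]
  Insert 1 (step 7): P = [1, 5] / [3, 6] / [4] / [7] / [8];  Q = [1, 4] / [2, 6] / [3] / [5] / [7]
  Insert 2 (step 8): P = [1, 2] / [3, 5] / [4, 6] / [7] / [8];  Q = [1, 4] / [2, 6] / [3, 8] / [5] / [7]
Final shape: (2, 2, 2, 1, 1).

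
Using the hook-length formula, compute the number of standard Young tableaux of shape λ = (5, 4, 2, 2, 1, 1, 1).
# SYT of shape (5, 4, 2, 2, 1, 1, 1) = 698880

Hook-length formula: f^λ = n! / Π hook(c), product over all cells c of the Young diagram. For λ = (5, 4, 2, 2, 1, 1, 1), n = 16 boxes. Hook lengths by row (left-to-right, top-to-bottom): [11, 7, 4, 3, 1]; [9, 5, 2, 1]; [6, 2]; [5, 1]; [3]; [2]; [1]. Product of hooks = 29937600. So f^λ = 16! / 29937600 = 20922789888000 / 29937600 = 698880.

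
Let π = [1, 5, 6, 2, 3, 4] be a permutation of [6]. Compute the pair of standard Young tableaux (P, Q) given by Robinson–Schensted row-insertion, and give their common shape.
P = [1, 2, 3, 4] / [5, 6];  Q = [1, 2, 3, 6] / [4, 5];  common shape = (4, 2)

Row-insert the values π_1, π_2, … into P one at a time, bumping the leftmost entry strictly greater than the inserted value down to the next row. The recording tableau Q records, in position (i, j), the step at which that cell was added to P.
  Insert 1 (step 1): P = [1];  Q = [1]
  Insert 5 (step 2): P = [1, 5];  Q = [1, 2]
  Insert 6 (step 3): P = [1, 5, 6];  Q = [1, 2, 3]
  Insert 2 (step 4): P = [1, 2, 6] / [5];  Q = [1, 2, 3] / [4]
  Insert 3 (step 5): P = [1, 2, 3] / [5, 6];  Q = [1, 2, 3] / [4, 5]
  Insert 4 (step 6): P = [1, 2, 3, 4] / [5, 6];  Q = [1, 2, 3, 6] / [4, 5]
Final shape: (4, 2).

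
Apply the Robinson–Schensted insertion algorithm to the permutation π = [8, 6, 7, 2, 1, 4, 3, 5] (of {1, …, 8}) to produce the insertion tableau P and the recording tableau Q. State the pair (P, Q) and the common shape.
P = [1, 3, 5] / [2, 4] / [6, 7] / [8];  Q = [1, 3, 8] / [2, 6] / [4, 7] / [5];  common shape = (3, 2, 2, 1)

Row-insert the values π_1, π_2, … into P one at a time, bumping the leftmost entry strictly greater than the inserted value down to the next row. The recording tableau Q records, in position (i, j), the step at which that cell was added to P.
  Insert 8 (step 1): P = [8];  Q = [1]
  Insert 6 (step 2): P = [6] / [8];  Q = [1] / [2]
  Insert 7 (step 3): P = [6, 7] / [8];  Q = [1, 3] / [2]
  Insert 2 (step 4): P = [2, 7] / [6] / [8];  Q = [1, 3] / [2] / [4]
  Insert 1 (step 5): P = [1, 7] / [2] / [6] / [8];  Q = [1, 3] / [2] / [4] / [5]
  Insert 4 (step 6): P = [1, 4] / [2, 7] / [6] / [8];  Q = [1, 3] / [2, 6] / [4] / [5]
  Insert 3 (step 7): P = [1, 3] / [2, 4] / [6, 7] / [8];  Q = [1, 3] / [2, 6] / [4, 7] / [5]
  Insert 5 (step 8): P = [1, 3, 5] / [2, 4] / [6, 7] / [8];  Q = [1, 3, 8] / [2, 6] / [4, 7] / [5]
Final shape: (3, 2, 2, 1).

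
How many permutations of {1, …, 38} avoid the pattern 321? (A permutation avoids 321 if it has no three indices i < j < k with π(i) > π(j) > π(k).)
C_38 = 176733862787006701400

These 321-avoiding permutations are counted by the Catalan number C_n = (1/(n + 1)) · C(2n, n). For n = 38: C_38 = (1/39) · C(76, 38) = 6892620648693261354600/39 = 176733862787006701400.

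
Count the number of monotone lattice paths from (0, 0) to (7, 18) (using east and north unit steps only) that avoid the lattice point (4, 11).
Number of paths = 316900

Total paths from (0, 0) to (7, 18): C(25, 7) = 480700. Paths through (4, 11): (paths (0, 0) → (4, 11)) × (paths (4, 11) → (7, 18)) = C(15, 4) · C(10, 3) = 1365 · 120 = 163800. Avoidance count = 480700 − 163800 = 316900.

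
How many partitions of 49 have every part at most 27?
p(49, parts ≤ 27) = 170019

Use the recurrence p(n, m) = p(n, m−1) + p(n−m, m): either the largest part is < m (count p(n, m−1)) or the largest part is exactly m (remove one copy of m, count p(n−m, m)). With p(0, ·) = 1 this gives p(49, parts ≤ 27) = 170019. (By conjugating Young diagrams, this also counts partitions of 49 into at most 27 parts.)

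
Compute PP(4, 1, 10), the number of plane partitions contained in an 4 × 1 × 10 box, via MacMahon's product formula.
PP(4, 1, 10) = 1001

Evaluate the triple product over i = 1..4, j = 1..1, k = 1..10. The factors are (2/1) · (3/2) · (4/3) · (5/4) · (6/5) · (7/6) · (8/7) · (9/8) · … (40 factors total). The numerators and denominators telescope so the product is an integer; carrying out the multiplication exactly gives PP(4, 1, 10) = 1001.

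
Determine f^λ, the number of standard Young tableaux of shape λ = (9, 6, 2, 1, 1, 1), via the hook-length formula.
# SYT of shape (9, 6, 2, 1, 1, 1) = 39907296

Hook-length formula: f^λ = n! / Π hook(c), product over all cells c of the Young diagram. For λ = (9, 6, 2, 1, 1, 1), n = 20 boxes. Hook lengths by row (left-to-right, top-to-bottom): [14, 10, 8, 7, 6, 5, 3, 2, 1]; [10, 6, 4, 3, 2, 1]; [5, 1]; [3]; [2]; [1]. Product of hooks = 60963840000. So f^λ = 20! / 60963840000 = 2432902008176640000 / 60963840000 = 39907296.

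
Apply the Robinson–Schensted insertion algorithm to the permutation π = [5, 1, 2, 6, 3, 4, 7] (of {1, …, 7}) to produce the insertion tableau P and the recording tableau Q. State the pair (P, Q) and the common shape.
P = [1, 2, 3, 4, 7] / [5, 6];  Q = [1, 3, 4, 6, 7] / [2, 5];  common shape = (5, 2)

Row-insert the values π_1, π_2, … into P one at a time, bumping the leftmost entry strictly greater than the inserted value down to the next row. The recording tableau Q records, in position (i, j), the step at which that cell was added to P.
  Insert 5 (step 1): P = [5];  Q = [1]
  Insert 1 (step 2): P = [1] / [5];  Q = [1] / [2]
  Insert 2 (step 3): P = [1, 2] / [5];  Q = [1, 3] / [2]
  Insert 6 (step 4): P = [1, 2, 6] / [5];  Q = [1, 3, 4] / [2]
  Insert 3 (step 5): P = [1, 2, 3] / [5, 6];  Q = [1, 3, 4] / [2, 5]
  Insert 4 (step 6): P = [1, 2, 3, 4] / [5, 6];  Q = [1, 3, 4, 6] / [2, 5]
  Insert 7 (step 7): P = [1, 2, 3, 4, 7] / [5, 6];  Q = [1, 3, 4, 6, 7] / [2, 5]
Final shape: (5, 2).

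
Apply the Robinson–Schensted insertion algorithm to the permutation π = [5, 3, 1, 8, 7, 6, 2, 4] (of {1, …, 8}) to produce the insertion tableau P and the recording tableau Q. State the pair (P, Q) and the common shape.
P = [1, 2, 4] / [3, 6] / [5, 7] / [8];  Q = [1, 4, 8] / [2, 5] / [3, 6] / [7];  common shape = (3, 2, 2, 1)

Row-insert the values π_1, π_2, … into P one at a time, bumping the leftmost entry strictly greater than the inserted value down to the next row. The recording tableau Q records, in position (i, j), the step at which that cell was added to P.
  Insert 5 (step 1): P = [5];  Q = [1]
  Insert 3 (step 2): P = [3] / [5];  Q = [1] / [2]
  Insert 1 (step 3): P = [1] / [3] / [5];  Q = [1] / [2] / [3]
  Insert 8 (step 4): P = [1, 8] / [3] / [5];  Q = [1, 4] / [2] / [3]
  Insert 7 (step 5): P = [1, 7] / [3, 8] / [5];  Q = [1, 4] / [2, 5] / [3]
  Insert 6 (step 6): P = [1, 6] / [3, 7] / [5, 8];  Q = [1, 4] / [2, 5] / [3, 6]
  Insert 2 (step 7): P = [1, 2] / [3, 6] / [5, 7] / [8];  Q = [1, 4] / [2, 5] / [3, 6] / [7]
  Insert 4 (step 8): P = [1, 2, 4] / [3, 6] / [5, 7] / [8];  Q = [1, 4, 8] / [2, 5] / [3, 6] / [7]
Final shape: (3, 2, 2, 1).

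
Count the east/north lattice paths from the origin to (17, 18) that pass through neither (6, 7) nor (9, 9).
Number of paths = 2562253738

Inclusion–exclusion. Total paths: C(35, 17) = 4537567650. Through P₁: C(13, 6)·C(22, 11) = 1210521312. Through P₂: C(18, 9)·C(17, 8) = 1181952200. Since P₁ is strictly southwest of P₂, a monotone path through both must visit P₁ then P₂; paths through both = C(13, 6)·C(5, 3)·C(17, 8) = 417159600. Avoid both = 4537567650 − 1210521312 − 1181952200 + 417159600 = 2562253738.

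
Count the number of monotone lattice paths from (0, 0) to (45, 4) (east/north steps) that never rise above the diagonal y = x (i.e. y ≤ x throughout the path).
Number of paths = 193452

By the reflection principle (André's argument), the number of monotone paths to (45, 4) with n ≤ m that never go above y = x is C(49, 45) − C(49, 46) = 211876 − 18424 = 193452.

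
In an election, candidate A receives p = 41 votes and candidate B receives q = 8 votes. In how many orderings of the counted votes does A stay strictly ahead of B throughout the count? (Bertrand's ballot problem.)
Strict-lead orderings = 303719922

Total orderings of the 49 votes with 41 for A: C(49, 41) = 450978066. By the Bertrand ballot formula (Cycle Lemma / reflection principle), the number of orderings in which A is strictly ahead of B throughout is (p − q)/(p + q) · C(p + q, p) = (41 − 8)/(41 + 8) · 450978066 = 303719922.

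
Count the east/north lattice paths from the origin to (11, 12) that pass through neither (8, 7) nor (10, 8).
Number of paths = 869453

Inclusion–exclusion. Total paths: C(23, 11) = 1352078. Through P₁: C(15, 8)·C(8, 3) = 360360. Through P₂: C(18, 10)·C(5, 1) = 218790. Since P₁ is strictly southwest of P₂, a monotone path through both must visit P₁ then P₂; paths through both = C(15, 8)·C(3, 2)·C(5, 1) = 96525. Avoid both = 1352078 − 360360 − 218790 + 96525 = 869453.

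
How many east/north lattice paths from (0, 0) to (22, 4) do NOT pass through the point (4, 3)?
Number of paths = 14285

Total paths from (0, 0) to (22, 4): C(26, 22) = 14950. Paths through (4, 3): (paths (0, 0) → (4, 3)) × (paths (4, 3) → (22, 4)) = C(7, 4) · C(19, 18) = 35 · 19 = 665. Avoidance count = 14950 − 665 = 14285.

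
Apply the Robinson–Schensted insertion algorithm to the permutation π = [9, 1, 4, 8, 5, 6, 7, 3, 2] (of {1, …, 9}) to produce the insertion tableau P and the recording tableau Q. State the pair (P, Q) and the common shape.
P = [1, 2, 5, 6, 7] / [3] / [4] / [8] / [9];  Q = [1, 3, 4, 6, 7] / [2] / [5] / [8] / [9];  common shape = (5, 1, 1, 1, 1)

Row-insert the values π_1, π_2, … into P one at a time, bumping the leftmost entry strictly greater than the inserted value down to the next row. The recording tableau Q records, in position (i, j), the step at which that cell was added to P.
  Insert 9 (step 1): P = [9];  Q = [1]
  Insert 1 (step 2): P = [1] / [9];  Q = [1] / [2]
  Insert 4 (step 3): P = [1, 4] / [9];  Q = [1, 3] / [2]
  Insert 8 (step 4): P = [1, 4, 8] / [9];  Q = [1, 3, 4] / [2]
  Insert 5 (step 5): P = [1, 4, 5] / [8] / [9];  Q = [1, 3, 4] / [2] / [5]
  Insert 6 (step 6): P = [1, 4, 5, 6] / [8] / [9];  Q = [1, 3, 4, 6] / [2] / [5]
  Insert 7 (step 7): P = [1, 4, 5, 6, 7] / [8] / [9];  Q = [1, 3, 4, 6, 7] / [2] / [5]
  Insert 3 (step 8): P = [1, 3, 5, 6, 7] / [4] / [8] / [9];  Q = [1, 3, 4, 6, 7] / [2] / [5] / [8]
  Insert 2 (step 9): P = [1, 2, 5, 6, 7] / [3] / [4] / [8] / [9];  Q = [1, 3, 4, 6, 7] / [2] / [5] / [8] / [9]
Final shape: (5, 1, 1, 1, 1).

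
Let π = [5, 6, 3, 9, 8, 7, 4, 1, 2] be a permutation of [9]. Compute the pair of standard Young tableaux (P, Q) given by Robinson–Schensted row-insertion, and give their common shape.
P = [1, 2, 7] / [3, 4] / [5, 6] / [8] / [9];  Q = [1, 2, 4] / [3, 5] / [6, 9] / [7] / [8];  common shape = (3, 2, 2, 1, 1)

Row-insert the values π_1, π_2, … into P one at a time, bumping the leftmost entry strictly greater than the inserted value down to the next row. The recording tableau Q records, in position (i, j), the step at which that cell was added to P.
  Insert 5 (step 1): P = [5];  Q = [1]
  Insert 6 (step 2): P = [5, 6];  Q = [1, 2]
  Insert 3 (step 3): P = [3, 6] / [5];  Q = [1, 2] / [3]
  Insert 9 (step 4): P = [3, 6, 9] / [5];  Q = [1, 2, 4] / [3]
  Insert 8 (step 5): P = [3, 6, 8] / [5, 9];  Q = [1, 2, 4] / [3, 5]
  Insert 7 (step 6): P = [3, 6, 7] / [5, 8] / [9];  Q = [1, 2, 4] / [3, 5] / [6]
  Insert 4 (step 7): P = [3, 4, 7] / [5, 6] / [8] / [9];  Q = [1, 2, 4] / [3, 5] / [6] / [7]
  Insert 1 (step 8): P = [1, 4, 7] / [3, 6] / [5] / [8] / [9];  Q = [1, 2, 4] / [3, 5] / [6] / [7] / [8]
  Insert 2 (step 9): P = [1, 2, 7] / [3, 4] / [5, 6] / [8] / [9];  Q = [1, 2, 4] / [3, 5] / [6, 9] / [7] / [8]
Final shape: (3, 2, 2, 1, 1).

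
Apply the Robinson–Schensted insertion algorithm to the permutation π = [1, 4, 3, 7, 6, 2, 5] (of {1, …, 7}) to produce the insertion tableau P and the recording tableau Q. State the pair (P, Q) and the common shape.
P = [1, 2, 5] / [3, 6] / [4, 7];  Q = [1, 2, 4] / [3, 5] / [6, 7];  common shape = (3, 2, 2)

Row-insert the values π_1, π_2, … into P one at a time, bumping the leftmost entry strictly greater than the inserted value down to the next row. The recording tableau Q records, in position (i, j), the step at which that cell was added to P.
  Insert 1 (step 1): P = [1];  Q = [1]
  Insert 4 (step 2): P = [1, 4];  Q = [1, 2]
  Insert 3 (step 3): P = [1, 3] / [4];  Q = [1, 2] / [3]
  Insert 7 (step 4): P = [1, 3, 7] / [4];  Q = [1, 2, 4] / [3]
  Insert 6 (step 5): P = [1, 3, 6] / [4, 7];  Q = [1, 2, 4] / [3, 5]
  Insert 2 (step 6): P = [1, 2, 6] / [3, 7] / [4];  Q = [1, 2, 4] / [3, 5] / [6]
  Insert 5 (step 7): P = [1, 2, 5] / [3, 6] / [4, 7];  Q = [1, 2, 4] / [3, 5] / [6, 7]
Final shape: (3, 2, 2).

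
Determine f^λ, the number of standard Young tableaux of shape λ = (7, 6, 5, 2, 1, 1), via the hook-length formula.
# SYT of shape (7, 6, 5, 2, 1, 1) = 2048574528

Hook-length formula: f^λ = n! / Π hook(c), product over all cells c of the Young diagram. For λ = (7, 6, 5, 2, 1, 1), n = 22 boxes. Hook lengths by row (left-to-right, top-to-bottom): [12, 9, 7, 6, 5, 3, 1]; [10, 7, 5, 4, 3, 1]; [8, 5, 3, 2, 1]; [4, 1]; [2]; [1]. Product of hooks = 548674560000. So f^λ = 22! / 548674560000 = 1124000727777607680000 / 548674560000 = 2048574528.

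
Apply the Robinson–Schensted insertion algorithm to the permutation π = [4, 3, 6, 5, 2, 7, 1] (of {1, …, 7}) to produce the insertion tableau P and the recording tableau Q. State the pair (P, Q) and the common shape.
P = [1, 5, 7] / [2, 6] / [3] / [4];  Q = [1, 3, 6] / [2, 4] / [5] / [7];  common shape = (3, 2, 1, 1)

Row-insert the values π_1, π_2, … into P one at a time, bumping the leftmost entry strictly greater than the inserted value down to the next row. The recording tableau Q records, in position (i, j), the step at which that cell was added to P.
  Insert 4 (step 1): P = [4];  Q = [1]
  Insert 3 (step 2): P = [3] / [4];  Q = [1] / [2]
  Insert 6 (step 3): P = [3, 6] / [4];  Q = [1, 3] / [2]
  Insert 5 (step 4): P = [3, 5] / [4, 6];  Q = [1, 3] / [2, 4]
  Insert 2 (step 5): P = [2, 5] / [3, 6] / [4];  Q = [1, 3] / [2, 4] / [5]
  Insert 7 (step 6): P = [2, 5, 7] / [3, 6] / [4];  Q = [1, 3, 6] / [2, 4] / [5]
  Insert 1 (step 7): P = [1, 5, 7] / [2, 6] / [3] / [4];  Q = [1, 3, 6] / [2, 4] / [5] / [7]
Final shape: (3, 2, 1, 1).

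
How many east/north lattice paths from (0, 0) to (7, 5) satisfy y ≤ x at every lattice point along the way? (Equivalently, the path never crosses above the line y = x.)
Number of paths = 297

By the reflection principle (André's argument), the number of monotone paths to (7, 5) with n ≤ m that never go above y = x is C(12, 7) − C(12, 8) = 792 − 495 = 297.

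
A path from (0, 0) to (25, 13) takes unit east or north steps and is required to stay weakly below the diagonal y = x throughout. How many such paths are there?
Number of paths = 2707475148

By the reflection principle (André's argument), the number of monotone paths to (25, 13) with n ≤ m that never go above y = x is C(38, 25) − C(38, 26) = 5414950296 − 2707475148 = 2707475148.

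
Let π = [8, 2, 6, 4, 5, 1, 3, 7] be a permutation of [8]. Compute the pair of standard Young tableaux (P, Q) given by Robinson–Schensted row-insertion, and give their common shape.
P = [1, 3, 5, 7] / [2, 4] / [6] / [8];  Q = [1, 3, 5, 8] / [2, 7] / [4] / [6];  common shape = (4, 2, 1, 1)

Row-insert the values π_1, π_2, … into P one at a time, bumping the leftmost entry strictly greater than the inserted value down to the next row. The recording tableau Q records, in position (i, j), the step at which that cell was added to P.
  Insert 8 (step 1): P = [8];  Q = [1]
  Insert 2 (step 2): P = [2] / [8];  Q = [1] / [2]
  Insert 6 (step 3): P = [2, 6] / [8];  Q = [1, 3] / [2]
  Insert 4 (step 4): P = [2, 4] / [6] / [8];  Q = [1, 3] / [2] / [4]
  Insert 5 (step 5): P = [2, 4, 5] / [6] / [8];  Q = [1, 3, 5] / [2] / [4]
  Insert 1 (step 6): P = [1, 4, 5] / [2] / [6] / [8];  Q = [1, 3, 5] / [2] / [4] / [6]
  Insert 3 (step 7): P = [1, 3, 5] / [2, 4] / [6] / [8];  Q = [1, 3, 5] / [2, 7] / [4] / [6]
  Insert 7 (step 8): P = [1, 3, 5, 7] / [2, 4] / [6] / [8];  Q = [1, 3, 5, 8] / [2, 7] / [4] / [6]
Final shape: (4, 2, 1, 1).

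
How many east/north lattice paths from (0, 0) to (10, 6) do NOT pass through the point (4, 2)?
Number of paths = 4858

Total paths from (0, 0) to (10, 6): C(16, 10) = 8008. Paths through (4, 2): (paths (0, 0) → (4, 2)) × (paths (4, 2) → (10, 6)) = C(6, 4) · C(10, 6) = 15 · 210 = 3150. Avoidance count = 8008 − 3150 = 4858.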